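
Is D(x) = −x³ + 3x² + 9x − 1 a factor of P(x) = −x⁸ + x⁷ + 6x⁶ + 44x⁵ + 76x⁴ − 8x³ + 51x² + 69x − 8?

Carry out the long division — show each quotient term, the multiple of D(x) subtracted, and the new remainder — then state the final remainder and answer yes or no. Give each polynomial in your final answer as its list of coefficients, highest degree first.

Step 1: lead(−x⁸ + x⁷ + 6x⁶ + 44x⁵ + 76x⁴ − 8x³ + 51x² + 69x − 8) ÷ lead(D) = −x⁸ ÷ −x³ = x⁵. Subtract (x⁵)·D = −x⁸ + 3x⁷ + 9x⁶ − x⁵. Remainder: −2x⁷ − 3x⁶ + 45x⁵ + 76x⁴ − 8x³ + 51x² + 69x − 8.
Step 2: lead(−2x⁷ − 3x⁶ + 45x⁵ + 76x⁴ − 8x³ + 51x² + 69x − 8) ÷ lead(D) = −2x⁷ ÷ −x³ = 2x⁴. Subtract (2x⁴)·D = −2x⁷ + 6x⁶ + 18x⁵ − 2x⁴. Remainder: −9x⁶ + 27x⁵ + 78x⁴ − 8x³ + 51x² + 69x − 8.
Step 3: lead(−9x⁶ + 27x⁵ + 78x⁴ − 8x³ + 51x² + 69x − 8) ÷ lead(D) = −9x⁶ ÷ −x³ = 9x³. Subtract (9x³)·D = −9x⁶ + 27x⁵ + 81x⁴ − 9x³. Remainder: −3x⁴ + x³ + 51x² + 69x − 8.
Step 4: lead(−3x⁴ + x³ + 51x² + 69x − 8) ÷ lead(D) = −3x⁴ ÷ −x³ = 3x. Subtract (3x)·D = −3x⁴ + 9x³ + 27x² − 3x. Remainder: −8x³ + 24x² + 72x − 8.
Step 5: lead(−8x³ + 24x² + 72x − 8) ÷ lead(D) = −8x³ ÷ −x³ = 8. Subtract (8)·D = −8x³ + 24x² + 72x − 8. Remainder: 0.

R = [0], so D(x) is a factor of P(x). yes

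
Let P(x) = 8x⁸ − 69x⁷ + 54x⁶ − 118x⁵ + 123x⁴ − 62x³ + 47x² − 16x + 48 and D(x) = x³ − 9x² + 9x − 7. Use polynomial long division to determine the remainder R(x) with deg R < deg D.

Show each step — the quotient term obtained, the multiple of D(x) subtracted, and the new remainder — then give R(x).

R(x) = −7x − 8

Step 1: lead(8x⁸ − 69x⁷ + 54x⁶ − 118x⁵ + 123x⁴ − 62x³ + 47x² − 16x + 48) ÷ lead(D) = 8x⁸ ÷ x³ = 8x⁵. Subtract (8x⁵)·D = 8x⁸ − 72x⁷ + 72x⁶ − 56x⁵. Remainder: 3x⁷ − 18x⁶ − 62x⁵ + 123x⁴ − 62x³ + 47x² − 16x + 48.
Step 2: lead(3x⁷ − 18x⁶ − 62x⁵ + 123x⁴ − 62x³ + 47x² − 16x + 48) ÷ lead(D) = 3x⁷ ÷ x³ = 3x⁴. Subtract (3x⁴)·D = 3x⁷ − 27x⁶ + 27x⁵ − 21x⁴. Remainder: 9x⁶ − 89x⁵ + 144x⁴ − 62x³ + 47x² − 16x + 48.
Step 3: lead(9x⁶ − 89x⁵ + 144x⁴ − 62x³ + 47x² − 16x + 48) ÷ lead(D) = 9x⁶ ÷ x³ = 9x³. Subtract (9x³)·D = 9x⁶ − 81x⁵ + 81x⁴ − 63x³. Remainder: −8x⁵ + 63x⁴ + x³ + 47x² − 16x + 48.
Step 4: lead(−8x⁵ + 63x⁴ + x³ + 47x² − 16x + 48) ÷ lead(D) = −8x⁵ ÷ x³ = −8x². Subtract (−8x²)·D = −8x⁵ + 72x⁴ − 72x³ + 56x². Remainder: −9x⁴ + 73x³ − 9x² − 16x + 48.
Step 5: lead(−9x⁴ + 73x³ − 9x² − 16x + 48) ÷ lead(D) = −9x⁴ ÷ x³ = −9x. Subtract (−9x)·D = −9x⁴ + 81x³ − 81x² + 63x. Remainder: −8x³ + 72x² − 79x + 48.
Step 6: lead(−8x³ + 72x² − 79x + 48) ÷ lead(D) = −8x³ ÷ x³ = −8. Subtract (−8)·D = −8x³ + 72x² − 72x + 56. Remainder: −7x − 8.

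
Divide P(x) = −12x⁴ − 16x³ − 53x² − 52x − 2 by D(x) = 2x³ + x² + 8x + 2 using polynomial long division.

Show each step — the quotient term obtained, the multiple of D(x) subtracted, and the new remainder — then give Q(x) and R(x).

Step 1: lead(−12x⁴ − 16x³ − 53x² − 52x − 2) ÷ lead(D) = −12x⁴ ÷ 2x³ = −6x. Subtract (−6x)·D = −12x⁴ − 6x³ − 48x² − 12x. Remainder: −10x³ − 5x² − 40x − 2.
Step 2: lead(−10x³ − 5x² − 40x − 2) ÷ lead(D) = −10x³ ÷ 2x³ = −5. Subtract (−5)·D = −10x³ − 5x² − 40x − 10. Remainder: 8.

Q(x) = −6x − 5; R(x) = 8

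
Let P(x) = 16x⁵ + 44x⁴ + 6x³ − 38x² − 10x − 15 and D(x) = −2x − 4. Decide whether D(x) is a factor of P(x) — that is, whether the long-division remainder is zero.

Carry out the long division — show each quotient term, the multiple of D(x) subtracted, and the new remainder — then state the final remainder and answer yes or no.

R(x) = −3, so D(x) is not a factor of P(x). no

Step 1: lead(16x⁵ + 44x⁴ + 6x³ − 38x² − 10x − 15) ÷ lead(D) = 16x⁵ ÷ −2x = −8x⁴. Subtract (−8x⁴)·D = 16x⁵ + 32x⁴. Remainder: 12x⁴ + 6x³ − 38x² − 10x − 15.
Step 2: lead(12x⁴ + 6x³ − 38x² − 10x − 15) ÷ lead(D) = 12x⁴ ÷ −2x = −6x³. Subtract (−6x³)·D = 12x⁴ + 24x³. Remainder: −18x³ − 38x² − 10x − 15.
Step 3: lead(−18x³ − 38x² − 10x − 15) ÷ lead(D) = −18x³ ÷ −2x = 9x². Subtract (9x²)·D = −18x³ − 36x². Remainder: −2x² − 10x − 15.
Step 4: lead(−2x² − 10x − 15) ÷ lead(D) = −2x² ÷ −2x = x. Subtract (x)·D = −2x² − 4x. Remainder: −6x − 15.
Step 5: lead(−6x − 15) ÷ lead(D) = −6x ÷ −2x = 3. Subtract (3)·D = −6x − 12. Remainder: −3.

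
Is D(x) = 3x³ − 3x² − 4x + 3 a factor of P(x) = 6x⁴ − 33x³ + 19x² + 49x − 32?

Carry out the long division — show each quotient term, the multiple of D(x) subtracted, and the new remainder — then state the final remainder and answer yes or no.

R(x) = 7x − 5, so D(x) is not a factor of P(x). no

Step 1: lead(6x⁴ − 33x³ + 19x² + 49x − 32) ÷ lead(D) = 6x⁴ ÷ 3x³ = 2x. Subtract (2x)·D = 6x⁴ − 6x³ − 8x² + 6x. Remainder: −27x³ + 27x² + 43x − 32.
Step 2: lead(−27x³ + 27x² + 43x − 32) ÷ lead(D) = −27x³ ÷ 3x³ = −9. Subtract (−9)·D = −27x³ + 27x² + 36x − 27. Remainder: 7x − 5.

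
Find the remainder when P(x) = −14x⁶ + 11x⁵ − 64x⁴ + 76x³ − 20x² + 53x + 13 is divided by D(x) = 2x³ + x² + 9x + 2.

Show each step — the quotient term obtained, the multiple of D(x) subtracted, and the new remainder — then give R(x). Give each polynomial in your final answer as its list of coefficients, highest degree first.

Step 1: lead(−14x⁶ + 11x⁵ − 64x⁴ + 76x³ − 20x² + 53x + 13) ÷ lead(D) = −14x⁶ ÷ 2x³ = −7x³. Subtract (−7x³)·D = −14x⁶ − 7x⁵ − 63x⁴ − 14x³. Remainder: 18x⁵ − x⁴ + 90x³ − 20x² + 53x + 13.
Step 2: lead(18x⁵ − x⁴ + 90x³ − 20x² + 53x + 13) ÷ lead(D) = 18x⁵ ÷ 2x³ = 9x². Subtract (9x²)·D = 18x⁵ + 9x⁴ + 81x³ + 18x². Remainder: −10x⁴ + 9x³ − 38x² + 53x + 13.
Step 3: lead(−10x⁴ + 9x³ − 38x² + 53x + 13) ÷ lead(D) = −10x⁴ ÷ 2x³ = −5x. Subtract (−5x)·D = −10x⁴ − 5x³ − 45x² − 10x. Remainder: 14x³ + 7x² + 63x + 13.
Step 4: lead(14x³ + 7x² + 63x + 13) ÷ lead(D) = 14x³ ÷ 2x³ = 7. Subtract (7)·D = 14x³ + 7x² + 63x + 14. Remainder: −1.

R = [-1]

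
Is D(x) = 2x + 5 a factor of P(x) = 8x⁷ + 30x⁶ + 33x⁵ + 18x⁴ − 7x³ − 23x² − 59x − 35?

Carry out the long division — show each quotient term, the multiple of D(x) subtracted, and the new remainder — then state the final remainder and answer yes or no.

R(x) = 0, so D(x) is a factor of P(x). yes

Step 1: lead(8x⁷ + 30x⁶ + 33x⁵ + 18x⁴ − 7x³ − 23x² − 59x − 35) ÷ lead(D) = 8x⁷ ÷ 2x = 4x⁶. Subtract (4x⁶)·D = 8x⁷ + 20x⁶. Remainder: 10x⁶ + 33x⁵ + 18x⁴ − 7x³ − 23x² − 59x − 35.
Step 2: lead(10x⁶ + 33x⁵ + 18x⁴ − 7x³ − 23x² − 59x − 35) ÷ lead(D) = 10x⁶ ÷ 2x = 5x⁵. Subtract (5x⁵)·D = 10x⁶ + 25x⁵. Remainder: 8x⁵ + 18x⁴ − 7x³ − 23x² − 59x − 35.
Step 3: lead(8x⁵ + 18x⁴ − 7x³ − 23x² − 59x − 35) ÷ lead(D) = 8x⁵ ÷ 2x = 4x⁴. Subtract (4x⁴)·D = 8x⁵ + 20x⁴. Remainder: −2x⁴ − 7x³ − 23x² − 59x − 35.
Step 4: lead(−2x⁴ − 7x³ − 23x² − 59x − 35) ÷ lead(D) = −2x⁴ ÷ 2x = −x³. Subtract (−x³)·D = −2x⁴ − 5x³. Remainder: −2x³ − 23x² − 59x − 35.
Step 5: lead(−2x³ − 23x² − 59x − 35) ÷ lead(D) = −2x³ ÷ 2x = −x². Subtract (−x²)·D = −2x³ − 5x². Remainder: −18x² − 59x − 35.
Step 6: lead(−18x² − 59x − 35) ÷ lead(D) = −18x² ÷ 2x = −9x. Subtract (−9x)·D = −18x² − 45x. Remainder: −14x − 35.
Step 7: lead(−14x − 35) ÷ lead(D) = −14x ÷ 2x = −7. Subtract (−7)·D = −14x − 35. Remainder: 0.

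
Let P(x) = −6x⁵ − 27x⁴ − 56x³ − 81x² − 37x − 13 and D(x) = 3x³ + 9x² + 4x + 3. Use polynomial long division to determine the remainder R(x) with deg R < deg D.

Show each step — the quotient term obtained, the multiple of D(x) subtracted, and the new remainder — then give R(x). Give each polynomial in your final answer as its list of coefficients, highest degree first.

Step 1: lead(−6x⁵ − 27x⁴ − 56x³ − 81x² − 37x − 13) ÷ lead(D) = −6x⁵ ÷ 3x³ = −2x². Subtract (−2x²)·D = −6x⁵ − 18x⁴ − 8x³ − 6x². Remainder: −9x⁴ − 48x³ − 75x² − 37x − 13.
Step 2: lead(−9x⁴ − 48x³ − 75x² − 37x − 13) ÷ lead(D) = −9x⁴ ÷ 3x³ = −3x. Subtract (−3x)·D = −9x⁴ − 27x³ − 12x² − 9x. Remainder: −21x³ − 63x² − 28x − 13.
Step 3: lead(−21x³ − 63x² − 28x − 13) ÷ lead(D) = −21x³ ÷ 3x³ = −7. Subtract (−7)·D = −21x³ − 63x² − 28x − 21. Remainder: 8.

R = [8]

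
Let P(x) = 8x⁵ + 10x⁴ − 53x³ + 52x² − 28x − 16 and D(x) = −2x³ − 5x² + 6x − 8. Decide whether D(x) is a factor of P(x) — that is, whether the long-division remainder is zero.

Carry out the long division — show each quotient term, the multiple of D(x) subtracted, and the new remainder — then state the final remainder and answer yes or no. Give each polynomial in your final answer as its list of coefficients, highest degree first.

Step 1: lead(8x⁵ + 10x⁴ − 53x³ + 52x² − 28x − 16) ÷ lead(D) = 8x⁵ ÷ −2x³ = −4x². Subtract (−4x²)·D = 8x⁵ + 20x⁴ − 24x³ + 32x². Remainder: −10x⁴ − 29x³ + 20x² − 28x − 16.
Step 2: lead(−10x⁴ − 29x³ + 20x² − 28x − 16) ÷ lead(D) = −10x⁴ ÷ −2x³ = 5x. Subtract (5x)·D = −10x⁴ − 25x³ + 30x² − 40x. Remainder: −4x³ − 10x² + 12x − 16.
Step 3: lead(−4x³ − 10x² + 12x − 16) ÷ lead(D) = −4x³ ÷ −2x³ = 2. Subtract (2)·D = −4x³ − 10x² + 12x − 16. Remainder: 0.

R = [0], so D(x) is a factor of P(x). yes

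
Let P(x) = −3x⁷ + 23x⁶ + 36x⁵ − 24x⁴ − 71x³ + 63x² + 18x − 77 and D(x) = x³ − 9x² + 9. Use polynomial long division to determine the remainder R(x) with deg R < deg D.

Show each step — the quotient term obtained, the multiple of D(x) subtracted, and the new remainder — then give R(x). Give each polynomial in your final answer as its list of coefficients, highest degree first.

Step 1: lead(−3x⁷ + 23x⁶ + 36x⁵ − 24x⁴ − 71x³ + 63x² + 18x − 77) ÷ lead(D) = −3x⁷ ÷ x³ = −3x⁴. Subtract (−3x⁴)·D = −3x⁷ + 27x⁶ − 27x⁴. Remainder: −4x⁶ + 36x⁵ + 3x⁴ − 71x³ + 63x² + 18x − 77.
Step 2: lead(−4x⁶ + 36x⁵ + 3x⁴ − 71x³ + 63x² + 18x − 77) ÷ lead(D) = −4x⁶ ÷ x³ = −4x³. Subtract (−4x³)·D = −4x⁶ + 36x⁵ − 36x³. Remainder: 3x⁴ − 35x³ + 63x² + 18x − 77.
Step 3: lead(3x⁴ − 35x³ + 63x² + 18x − 77) ÷ lead(D) = 3x⁴ ÷ x³ = 3x. Subtract (3x)·D = 3x⁴ − 27x³ + 27x. Remainder: −8x³ + 63x² − 9x − 77.
Step 4: lead(−8x³ + 63x² − 9x − 77) ÷ lead(D) = −8x³ ÷ x³ = −8. Subtract (−8)·D = −8x³ + 72x² − 72. Remainder: −9x² − 9x − 5.

R = [-9, -9, -5]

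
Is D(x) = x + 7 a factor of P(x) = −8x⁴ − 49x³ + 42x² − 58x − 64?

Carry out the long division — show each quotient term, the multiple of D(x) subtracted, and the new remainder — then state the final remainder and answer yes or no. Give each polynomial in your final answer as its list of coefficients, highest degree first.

Step 1: lead(−8x⁴ − 49x³ + 42x² − 58x − 64) ÷ lead(D) = −8x⁴ ÷ x = −8x³. Subtract (−8x³)·D = −8x⁴ − 56x³. Remainder: 7x³ + 42x² − 58x − 64.
Step 2: lead(7x³ + 42x² − 58x − 64) ÷ lead(D) = 7x³ ÷ x = 7x². Subtract (7x²)·D = 7x³ + 49x². Remainder: −7x² − 58x − 64.
Step 3: lead(−7x² − 58x − 64) ÷ lead(D) = −7x² ÷ x = −7x. Subtract (−7x)·D = −7x² − 49x. Remainder: −9x − 64.
Step 4: lead(−9x − 64) ÷ lead(D) = −9x ÷ x = −9. Subtract (−9)·D = −9x − 63. Remainder: −1.

R = [-1], so D(x) is not a factor of P(x). no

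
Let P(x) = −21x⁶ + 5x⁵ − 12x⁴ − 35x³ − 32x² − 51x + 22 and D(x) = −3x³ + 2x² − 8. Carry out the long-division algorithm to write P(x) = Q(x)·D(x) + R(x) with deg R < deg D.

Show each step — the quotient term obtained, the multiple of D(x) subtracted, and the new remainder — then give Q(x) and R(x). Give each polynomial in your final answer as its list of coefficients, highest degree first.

Step 1: lead(−21x⁶ + 5x⁵ − 12x⁴ − 35x³ − 32x² − 51x + 22) ÷ lead(D) = −21x⁶ ÷ −3x³ = 7x³. Subtract (7x³)·D = −21x⁶ + 14x⁵ − 56x³. Remainder: −9x⁵ − 12x⁴ + 21x³ − 32x² − 51x + 22.
Step 2: lead(−9x⁵ − 12x⁴ + 21x³ − 32x² − 51x + 22) ÷ lead(D) = −9x⁵ ÷ −3x³ = 3x². Subtract (3x²)·D = −9x⁵ + 6x⁴ − 24x². Remainder: −18x⁴ + 21x³ − 8x² − 51x + 22.
Step 3: lead(−18x⁴ + 21x³ − 8x² − 51x + 22) ÷ lead(D) = −18x⁴ ÷ −3x³ = 6x. Subtract (6x)·D = −18x⁴ + 12x³ − 48x. Remainder: 9x³ − 8x² − 3x + 22.
Step 4: lead(9x³ − 8x² − 3x + 22) ÷ lead(D) = 9x³ ÷ −3x³ = −3. Subtract (−3)·D = 9x³ − 6x² + 24. Remainder: −2x² − 3x − 2.

Q = [7, 3, 6, -3]; R = [-2, -3, -2]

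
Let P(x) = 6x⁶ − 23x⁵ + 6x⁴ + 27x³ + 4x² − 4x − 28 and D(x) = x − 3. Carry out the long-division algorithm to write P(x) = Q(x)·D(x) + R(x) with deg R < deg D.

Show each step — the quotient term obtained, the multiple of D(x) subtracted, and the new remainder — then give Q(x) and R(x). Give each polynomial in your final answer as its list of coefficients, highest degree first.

Q = [6, -5, -9, 0, 4, 8]; R = [-4]

Step 1: lead(6x⁶ − 23x⁵ + 6x⁴ + 27x³ + 4x² − 4x − 28) ÷ lead(D) = 6x⁶ ÷ x = 6x⁵. Subtract (6x⁵)·D = 6x⁶ − 18x⁵. Remainder: −5x⁵ + 6x⁴ + 27x³ + 4x² − 4x − 28.
Step 2: lead(−5x⁵ + 6x⁴ + 27x³ + 4x² − 4x − 28) ÷ lead(D) = −5x⁵ ÷ x = −5x⁴. Subtract (−5x⁴)·D = −5x⁵ + 15x⁴. Remainder: −9x⁴ + 27x³ + 4x² − 4x − 28.
Step 3: lead(−9x⁴ + 27x³ + 4x² − 4x − 28) ÷ lead(D) = −9x⁴ ÷ x = −9x³. Subtract (−9x³)·D = −9x⁴ + 27x³. Remainder: 4x² − 4x − 28.
Step 4: lead(4x² − 4x − 28) ÷ lead(D) = 4x² ÷ x = 4x. Subtract (4x)·D = 4x² − 12x. Remainder: 8x − 28.
Step 5: lead(8x − 28) ÷ lead(D) = 8x ÷ x = 8. Subtract (8)·D = 8x − 24. Remainder: −4.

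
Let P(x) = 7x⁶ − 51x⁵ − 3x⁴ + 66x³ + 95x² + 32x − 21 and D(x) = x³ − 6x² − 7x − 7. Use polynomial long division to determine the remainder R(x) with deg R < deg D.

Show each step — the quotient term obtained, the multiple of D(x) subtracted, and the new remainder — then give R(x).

Step 1: lead(7x⁶ − 51x⁵ − 3x⁴ + 66x³ + 95x² + 32x − 21) ÷ lead(D) = 7x⁶ ÷ x³ = 7x³. Subtract (7x³)·D = 7x⁶ − 42x⁵ − 49x⁴ − 49x³. Remainder: −9x⁵ + 46x⁴ + 115x³ + 95x² + 32x − 21.
Step 2: lead(−9x⁵ + 46x⁴ + 115x³ + 95x² + 32x − 21) ÷ lead(D) = −9x⁵ ÷ x³ = −9x². Subtract (−9x²)·D = −9x⁵ + 54x⁴ + 63x³ + 63x². Remainder: −8x⁴ + 52x³ + 32x² + 32x − 21.
Step 3: lead(−8x⁴ + 52x³ + 32x² + 32x − 21) ÷ lead(D) = −8x⁴ ÷ x³ = −8x. Subtract (−8x)·D = −8x⁴ + 48x³ + 56x² + 56x. Remainder: 4x³ − 24x² − 24x − 21.
Step 4: lead(4x³ − 24x² − 24x − 21) ÷ lead(D) = 4x³ ÷ x³ = 4. Subtract (4)·D = 4x³ − 24x² − 28x − 28. Remainder: 4x + 7.

R(x) = 4x + 7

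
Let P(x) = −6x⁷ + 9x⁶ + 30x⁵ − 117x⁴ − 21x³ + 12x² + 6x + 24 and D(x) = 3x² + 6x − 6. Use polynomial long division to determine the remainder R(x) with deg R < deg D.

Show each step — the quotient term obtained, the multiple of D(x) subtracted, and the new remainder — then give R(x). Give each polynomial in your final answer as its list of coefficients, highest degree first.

Step 1: lead(−6x⁷ + 9x⁶ + 30x⁵ − 117x⁴ − 21x³ + 12x² + 6x + 24) ÷ lead(D) = −6x⁷ ÷ 3x² = −2x⁵. Subtract (−2x⁵)·D = −6x⁷ − 12x⁶ + 12x⁵. Remainder: 21x⁶ + 18x⁵ − 117x⁴ − 21x³ + 12x² + 6x + 24.
Step 2: lead(21x⁶ + 18x⁵ − 117x⁴ − 21x³ + 12x² + 6x + 24) ÷ lead(D) = 21x⁶ ÷ 3x² = 7x⁴. Subtract (7x⁴)·D = 21x⁶ + 42x⁵ − 42x⁴. Remainder: −24x⁵ − 75x⁴ − 21x³ + 12x² + 6x + 24.
Step 3: lead(−24x⁵ − 75x⁴ − 21x³ + 12x² + 6x + 24) ÷ lead(D) = −24x⁵ ÷ 3x² = −8x³. Subtract (−8x³)·D = −24x⁵ − 48x⁴ + 48x³. Remainder: −27x⁴ − 69x³ + 12x² + 6x + 24.
Step 4: lead(−27x⁴ − 69x³ + 12x² + 6x + 24) ÷ lead(D) = −27x⁴ ÷ 3x² = −9x². Subtract (−9x²)·D = −27x⁴ − 54x³ + 54x². Remainder: −15x³ − 42x² + 6x + 24.
Step 5: lead(−15x³ − 42x² + 6x + 24) ÷ lead(D) = −15x³ ÷ 3x² = −5x. Subtract (−5x)·D = −15x³ − 30x² + 30x. Remainder: −12x² − 24x + 24.
Step 6: lead(−12x² − 24x + 24) ÷ lead(D) = −12x² ÷ 3x² = −4. Subtract (−4)·D = −12x² − 24x + 24. Remainder: 0.

R = [0]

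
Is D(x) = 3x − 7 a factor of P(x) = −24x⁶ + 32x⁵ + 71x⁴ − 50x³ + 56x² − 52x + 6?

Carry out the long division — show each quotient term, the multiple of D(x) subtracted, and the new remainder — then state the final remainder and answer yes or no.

R(x) = −1, so D(x) is not a factor of P(x). no

Step 1: lead(−24x⁶ + 32x⁵ + 71x⁴ − 50x³ + 56x² − 52x + 6) ÷ lead(D) = −24x⁶ ÷ 3x = −8x⁵. Subtract (−8x⁵)·D = −24x⁶ + 56x⁵. Remainder: −24x⁵ + 71x⁴ − 50x³ + 56x² − 52x + 6.
Step 2: lead(−24x⁵ + 71x⁴ − 50x³ + 56x² − 52x + 6) ÷ lead(D) = −24x⁵ ÷ 3x = −8x⁴. Subtract (−8x⁴)·D = −24x⁵ + 56x⁴. Remainder: 15x⁴ − 50x³ + 56x² − 52x + 6.
Step 3: lead(15x⁴ − 50x³ + 56x² − 52x + 6) ÷ lead(D) = 15x⁴ ÷ 3x = 5x³. Subtract (5x³)·D = 15x⁴ − 35x³. Remainder: −15x³ + 56x² − 52x + 6.
Step 4: lead(−15x³ + 56x² − 52x + 6) ÷ lead(D) = −15x³ ÷ 3x = −5x². Subtract (−5x²)·D = −15x³ + 35x². Remainder: 21x² − 52x + 6.
Step 5: lead(21x² − 52x + 6) ÷ lead(D) = 21x² ÷ 3x = 7x. Subtract (7x)·D = 21x² − 49x. Remainder: −3x + 6.
Step 6: lead(−3x + 6) ÷ lead(D) = −3x ÷ 3x = −1. Subtract (−1)·D = −3x + 7. Remainder: −1.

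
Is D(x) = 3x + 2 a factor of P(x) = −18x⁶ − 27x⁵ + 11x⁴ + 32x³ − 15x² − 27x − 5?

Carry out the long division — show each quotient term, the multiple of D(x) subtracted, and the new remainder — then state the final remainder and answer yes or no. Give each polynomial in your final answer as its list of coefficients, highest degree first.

R = [1], so D(x) is not a factor of P(x). no

Step 1: lead(−18x⁶ − 27x⁵ + 11x⁴ + 32x³ − 15x² − 27x − 5) ÷ lead(D) = −18x⁶ ÷ 3x = −6x⁵. Subtract (−6x⁵)·D = −18x⁶ − 12x⁵. Remainder: −15x⁵ + 11x⁴ + 32x³ − 15x² − 27x − 5.
Step 2: lead(−15x⁵ + 11x⁴ + 32x³ − 15x² − 27x − 5) ÷ lead(D) = −15x⁵ ÷ 3x = −5x⁴. Subtract (−5x⁴)·D = −15x⁵ − 10x⁴. Remainder: 21x⁴ + 32x³ − 15x² − 27x − 5.
Step 3: lead(21x⁴ + 32x³ − 15x² − 27x − 5) ÷ lead(D) = 21x⁴ ÷ 3x = 7x³. Subtract (7x³)·D = 21x⁴ + 14x³. Remainder: 18x³ − 15x² − 27x − 5.
Step 4: lead(18x³ − 15x² − 27x − 5) ÷ lead(D) = 18x³ ÷ 3x = 6x². Subtract (6x²)·D = 18x³ + 12x². Remainder: −27x² − 27x − 5.
Step 5: lead(−27x² − 27x − 5) ÷ lead(D) = −27x² ÷ 3x = −9x. Subtract (−9x)·D = −27x² − 18x. Remainder: −9x − 5.
Step 6: lead(−9x − 5) ÷ lead(D) = −9x ÷ 3x = −3. Subtract (−3)·D = −9x − 6. Remainder: 1.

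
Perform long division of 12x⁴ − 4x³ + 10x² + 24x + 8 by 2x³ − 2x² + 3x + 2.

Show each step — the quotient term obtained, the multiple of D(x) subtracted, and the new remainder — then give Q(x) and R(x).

Q(x) = 6x + 4; R(x) = 0

Step 1: lead(12x⁴ − 4x³ + 10x² + 24x + 8) ÷ lead(D) = 12x⁴ ÷ 2x³ = 6x. Subtract (6x)·D = 12x⁴ − 12x³ + 18x² + 12x. Remainder: 8x³ − 8x² + 12x + 8.
Step 2: lead(8x³ − 8x² + 12x + 8) ÷ lead(D) = 8x³ ÷ 2x³ = 4. Subtract (4)·D = 8x³ − 8x² + 12x + 8. Remainder: 0.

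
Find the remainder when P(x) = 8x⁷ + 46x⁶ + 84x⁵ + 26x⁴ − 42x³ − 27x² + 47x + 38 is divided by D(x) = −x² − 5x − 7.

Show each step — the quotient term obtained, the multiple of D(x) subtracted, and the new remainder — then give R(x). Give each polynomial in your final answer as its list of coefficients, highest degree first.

Step 1: lead(8x⁷ + 46x⁶ + 84x⁵ + 26x⁴ − 42x³ − 27x² + 47x + 38) ÷ lead(D) = 8x⁷ ÷ −x² = −8x⁵. Subtract (−8x⁵)·D = 8x⁷ + 40x⁶ + 56x⁵. Remainder: 6x⁶ + 28x⁵ + 26x⁴ − 42x³ − 27x² + 47x + 38.
Step 2: lead(6x⁶ + 28x⁵ + 26x⁴ − 42x³ − 27x² + 47x + 38) ÷ lead(D) = 6x⁶ ÷ −x² = −6x⁴. Subtract (−6x⁴)·D = 6x⁶ + 30x⁵ + 42x⁴. Remainder: −2x⁵ − 16x⁴ − 42x³ − 27x² + 47x + 38.
Step 3: lead(−2x⁵ − 16x⁴ − 42x³ − 27x² + 47x + 38) ÷ lead(D) = −2x⁵ ÷ −x² = 2x³. Subtract (2x³)·D = −2x⁵ − 10x⁴ − 14x³. Remainder: −6x⁴ − 28x³ − 27x² + 47x + 38.
Step 4: lead(−6x⁴ − 28x³ − 27x² + 47x + 38) ÷ lead(D) = −6x⁴ ÷ −x² = 6x². Subtract (6x²)·D = −6x⁴ − 30x³ − 42x². Remainder: 2x³ + 15x² + 47x + 38.
Step 5: lead(2x³ + 15x² + 47x + 38) ÷ lead(D) = 2x³ ÷ −x² = −2x. Subtract (−2x)·D = 2x³ + 10x² + 14x. Remainder: 5x² + 33x + 38.
Step 6: lead(5x² + 33x + 38) ÷ lead(D) = 5x² ÷ −x² = −5. Subtract (−5)·D = 5x² + 25x + 35. Remainder: 8x + 3.

R = [8, 3]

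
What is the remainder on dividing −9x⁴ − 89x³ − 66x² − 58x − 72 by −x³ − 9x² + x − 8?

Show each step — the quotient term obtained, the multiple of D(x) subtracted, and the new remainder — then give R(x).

R(x) = −3x² + 6x − 8

Step 1: lead(−9x⁴ − 89x³ − 66x² − 58x − 72) ÷ lead(D) = −9x⁴ ÷ −x³ = 9x. Subtract (9x)·D = −9x⁴ − 81x³ + 9x² − 72x. Remainder: −8x³ − 75x² + 14x − 72.
Step 2: lead(−8x³ − 75x² + 14x − 72) ÷ lead(D) = −8x³ ÷ −x³ = 8. Subtract (8)·D = −8x³ − 72x² + 8x − 64. Remainder: −3x² + 6x − 8.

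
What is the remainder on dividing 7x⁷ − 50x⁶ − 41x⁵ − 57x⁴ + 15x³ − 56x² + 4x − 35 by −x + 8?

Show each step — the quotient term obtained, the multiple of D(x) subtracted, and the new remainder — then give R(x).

R(x) = −3

Step 1: lead(7x⁷ − 50x⁶ − 41x⁵ − 57x⁴ + 15x³ − 56x² + 4x − 35) ÷ lead(D) = 7x⁷ ÷ −x = −7x⁶. Subtract (−7x⁶)·D = 7x⁷ − 56x⁶. Remainder: 6x⁶ − 41x⁵ − 57x⁴ + 15x³ − 56x² + 4x − 35.
Step 2: lead(6x⁶ − 41x⁵ − 57x⁴ + 15x³ − 56x² + 4x − 35) ÷ lead(D) = 6x⁶ ÷ −x = −6x⁵. Subtract (−6x⁵)·D = 6x⁶ − 48x⁵. Remainder: 7x⁵ − 57x⁴ + 15x³ − 56x² + 4x − 35.
Step 3: lead(7x⁵ − 57x⁴ + 15x³ − 56x² + 4x − 35) ÷ lead(D) = 7x⁵ ÷ −x = −7x⁴. Subtract (−7x⁴)·D = 7x⁵ − 56x⁴. Remainder: −x⁴ + 15x³ − 56x² + 4x − 35.
Step 4: lead(−x⁴ + 15x³ − 56x² + 4x − 35) ÷ lead(D) = −x⁴ ÷ −x = x³. Subtract (x³)·D = −x⁴ + 8x³. Remainder: 7x³ − 56x² + 4x − 35.
Step 5: lead(7x³ − 56x² + 4x − 35) ÷ lead(D) = 7x³ ÷ −x = −7x². Subtract (−7x²)·D = 7x³ − 56x². Remainder: 4x − 35.
Step 6: lead(4x − 35) ÷ lead(D) = 4x ÷ −x = −4. Subtract (−4)·D = 4x − 32. Remainder: −3.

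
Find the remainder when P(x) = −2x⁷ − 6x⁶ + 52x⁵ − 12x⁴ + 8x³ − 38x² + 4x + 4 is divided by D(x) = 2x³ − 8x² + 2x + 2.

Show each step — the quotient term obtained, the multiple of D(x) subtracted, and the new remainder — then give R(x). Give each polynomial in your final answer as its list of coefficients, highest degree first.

R = [-4]

Step 1: lead(−2x⁷ − 6x⁶ + 52x⁵ − 12x⁴ + 8x³ − 38x² + 4x + 4) ÷ lead(D) = −2x⁷ ÷ 2x³ = −x⁴. Subtract (−x⁴)·D = −2x⁷ + 8x⁶ − 2x⁵ − 2x⁴. Remainder: −14x⁶ + 54x⁵ − 10x⁴ + 8x³ − 38x² + 4x + 4.
Step 2: lead(−14x⁶ + 54x⁵ − 10x⁴ + 8x³ − 38x² + 4x + 4) ÷ lead(D) = −14x⁶ ÷ 2x³ = −7x³. Subtract (−7x³)·D = −14x⁶ + 56x⁵ − 14x⁴ − 14x³. Remainder: −2x⁵ + 4x⁴ + 22x³ − 38x² + 4x + 4.
Step 3: lead(−2x⁵ + 4x⁴ + 22x³ − 38x² + 4x + 4) ÷ lead(D) = −2x⁵ ÷ 2x³ = −x². Subtract (−x²)·D = −2x⁵ + 8x⁴ − 2x³ − 2x². Remainder: −4x⁴ + 24x³ − 36x² + 4x + 4.
Step 4: lead(−4x⁴ + 24x³ − 36x² + 4x + 4) ÷ lead(D) = −4x⁴ ÷ 2x³ = −2x. Subtract (−2x)·D = −4x⁴ + 16x³ − 4x² − 4x. Remainder: 8x³ − 32x² + 8x + 4.
Step 5: lead(8x³ − 32x² + 8x + 4) ÷ lead(D) = 8x³ ÷ 2x³ = 4. Subtract (4)·D = 8x³ − 32x² + 8x + 8. Remainder: −4.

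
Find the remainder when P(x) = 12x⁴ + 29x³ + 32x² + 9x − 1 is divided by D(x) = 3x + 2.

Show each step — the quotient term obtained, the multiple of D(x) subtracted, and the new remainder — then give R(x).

Step 1: lead(12x⁴ + 29x³ + 32x² + 9x − 1) ÷ lead(D) = 12x⁴ ÷ 3x = 4x³. Subtract (4x³)·D = 12x⁴ + 8x³. Remainder: 21x³ + 32x² + 9x − 1.
Step 2: lead(21x³ + 32x² + 9x − 1) ÷ lead(D) = 21x³ ÷ 3x = 7x². Subtract (7x²)·D = 21x³ + 14x². Remainder: 18x² + 9x − 1.
Step 3: lead(18x² + 9x − 1) ÷ lead(D) = 18x² ÷ 3x = 6x. Subtract (6x)·D = 18x² + 12x. Remainder: −3x − 1.
Step 4: lead(−3x − 1) ÷ lead(D) = −3x ÷ 3x = −1. Subtract (−1)·D = −3x − 2. Remainder: 1.

R(x) = 1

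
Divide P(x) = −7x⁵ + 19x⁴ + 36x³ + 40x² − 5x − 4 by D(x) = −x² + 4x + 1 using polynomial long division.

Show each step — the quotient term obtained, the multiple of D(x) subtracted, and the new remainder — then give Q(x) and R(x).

Q(x) = 7x³ + 9x² + 7x − 3; R(x) = −1

Step 1: lead(−7x⁵ + 19x⁴ + 36x³ + 40x² − 5x − 4) ÷ lead(D) = −7x⁵ ÷ −x² = 7x³. Subtract (7x³)·D = −7x⁵ + 28x⁴ + 7x³. Remainder: −9x⁴ + 29x³ + 40x² − 5x − 4.
Step 2: lead(−9x⁴ + 29x³ + 40x² − 5x − 4) ÷ lead(D) = −9x⁴ ÷ −x² = 9x². Subtract (9x²)·D = −9x⁴ + 36x³ + 9x². Remainder: −7x³ + 31x² − 5x − 4.
Step 3: lead(−7x³ + 31x² − 5x − 4) ÷ lead(D) = −7x³ ÷ −x² = 7x. Subtract (7x)·D = −7x³ + 28x² + 7x. Remainder: 3x² − 12x − 4.
Step 4: lead(3x² − 12x − 4) ÷ lead(D) = 3x² ÷ −x² = −3. Subtract (−3)·D = 3x² − 12x − 3. Remainder: −1.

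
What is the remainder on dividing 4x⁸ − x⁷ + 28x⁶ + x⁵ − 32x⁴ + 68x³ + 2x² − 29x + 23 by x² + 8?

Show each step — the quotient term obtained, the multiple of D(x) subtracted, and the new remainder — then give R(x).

R(x) = 3x + 7

Step 1: lead(4x⁸ − x⁷ + 28x⁶ + x⁵ − 32x⁴ + 68x³ + 2x² − 29x + 23) ÷ lead(D) = 4x⁸ ÷ x² = 4x⁶. Subtract (4x⁶)·D = 4x⁸ + 32x⁶. Remainder: −x⁷ − 4x⁶ + x⁵ − 32x⁴ + 68x³ + 2x² − 29x + 23.
Step 2: lead(−x⁷ − 4x⁶ + x⁵ − 32x⁴ + 68x³ + 2x² − 29x + 23) ÷ lead(D) = −x⁷ ÷ x² = −x⁵. Subtract (−x⁵)·D = −x⁷ − 8x⁵. Remainder: −4x⁶ + 9x⁵ − 32x⁴ + 68x³ + 2x² − 29x + 23.
Step 3: lead(−4x⁶ + 9x⁵ − 32x⁴ + 68x³ + 2x² − 29x + 23) ÷ lead(D) = −4x⁶ ÷ x² = −4x⁴. Subtract (−4x⁴)·D = −4x⁶ − 32x⁴. Remainder: 9x⁵ + 68x³ + 2x² − 29x + 23.
Step 4: lead(9x⁵ + 68x³ + 2x² − 29x + 23) ÷ lead(D) = 9x⁵ ÷ x² = 9x³. Subtract (9x³)·D = 9x⁵ + 72x³. Remainder: −4x³ + 2x² − 29x + 23.
Step 5: lead(−4x³ + 2x² − 29x + 23) ÷ lead(D) = −4x³ ÷ x² = −4x. Subtract (−4x)·D = −4x³ − 32x. Remainder: 2x² + 3x + 23.
Step 6: lead(2x² + 3x + 23) ÷ lead(D) = 2x² ÷ x² = 2. Subtract (2)·D = 2x² + 16. Remainder: 3x + 7.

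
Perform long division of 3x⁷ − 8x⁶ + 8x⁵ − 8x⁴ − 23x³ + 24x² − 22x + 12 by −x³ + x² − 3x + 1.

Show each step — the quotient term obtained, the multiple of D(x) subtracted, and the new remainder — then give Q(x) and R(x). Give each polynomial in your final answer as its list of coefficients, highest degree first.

Step 1: lead(3x⁷ − 8x⁶ + 8x⁵ − 8x⁴ − 23x³ + 24x² − 22x + 12) ÷ lead(D) = 3x⁷ ÷ −x³ = −3x⁴. Subtract (−3x⁴)·D = 3x⁷ − 3x⁶ + 9x⁵ − 3x⁴. Remainder: −5x⁶ − x⁵ − 5x⁴ − 23x³ + 24x² − 22x + 12.
Step 2: lead(−5x⁶ − x⁵ − 5x⁴ − 23x³ + 24x² − 22x + 12) ÷ lead(D) = −5x⁶ ÷ −x³ = 5x³. Subtract (5x³)·D = −5x⁶ + 5x⁵ − 15x⁴ + 5x³. Remainder: −6x⁵ + 10x⁴ − 28x³ + 24x² − 22x + 12.
Step 3: lead(−6x⁵ + 10x⁴ − 28x³ + 24x² − 22x + 12) ÷ lead(D) = −6x⁵ ÷ −x³ = 6x². Subtract (6x²)·D = −6x⁵ + 6x⁴ − 18x³ + 6x². Remainder: 4x⁴ − 10x³ + 18x² − 22x + 12.
Step 4: lead(4x⁴ − 10x³ + 18x² − 22x + 12) ÷ lead(D) = 4x⁴ ÷ −x³ = −4x. Subtract (−4x)·D = 4x⁴ − 4x³ + 12x² − 4x. Remainder: −6x³ + 6x² − 18x + 12.
Step 5: lead(−6x³ + 6x² − 18x + 12) ÷ lead(D) = −6x³ ÷ −x³ = 6. Subtract (6)·D = −6x³ + 6x² − 18x + 6. Remainder: 6.

Q = [-3, 5, 6, -4, 6]; R = [6]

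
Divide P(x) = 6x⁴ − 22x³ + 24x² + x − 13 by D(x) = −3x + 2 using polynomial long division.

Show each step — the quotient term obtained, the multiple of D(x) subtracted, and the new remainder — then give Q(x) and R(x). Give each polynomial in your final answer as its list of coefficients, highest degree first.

Q = [-2, 6, -4, -3]; R = [-7]

Step 1: lead(6x⁴ − 22x³ + 24x² + x − 13) ÷ lead(D) = 6x⁴ ÷ −3x = −2x³. Subtract (−2x³)·D = 6x⁴ − 4x³. Remainder: −18x³ + 24x² + x − 13.
Step 2: lead(−18x³ + 24x² + x − 13) ÷ lead(D) = −18x³ ÷ −3x = 6x². Subtract (6x²)·D = −18x³ + 12x². Remainder: 12x² + x − 13.
Step 3: lead(12x² + x − 13) ÷ lead(D) = 12x² ÷ −3x = −4x. Subtract (−4x)·D = 12x² − 8x. Remainder: 9x − 13.
Step 4: lead(9x − 13) ÷ lead(D) = 9x ÷ −3x = −3. Subtract (−3)·D = 9x − 6. Remainder: −7.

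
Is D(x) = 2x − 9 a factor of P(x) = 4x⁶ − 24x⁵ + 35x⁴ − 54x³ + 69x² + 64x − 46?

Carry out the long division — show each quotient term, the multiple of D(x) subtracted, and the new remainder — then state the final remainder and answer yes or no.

R(x) = −1, so D(x) is not a factor of P(x). no

Step 1: lead(4x⁶ − 24x⁵ + 35x⁴ − 54x³ + 69x² + 64x − 46) ÷ lead(D) = 4x⁶ ÷ 2x = 2x⁵. Subtract (2x⁵)·D = 4x⁶ − 18x⁵. Remainder: −6x⁵ + 35x⁴ − 54x³ + 69x² + 64x − 46.
Step 2: lead(−6x⁵ + 35x⁴ − 54x³ + 69x² + 64x − 46) ÷ lead(D) = −6x⁵ ÷ 2x = −3x⁴. Subtract (−3x⁴)·D = −6x⁵ + 27x⁴. Remainder: 8x⁴ − 54x³ + 69x² + 64x − 46.
Step 3: lead(8x⁴ − 54x³ + 69x² + 64x − 46) ÷ lead(D) = 8x⁴ ÷ 2x = 4x³. Subtract (4x³)·D = 8x⁴ − 36x³. Remainder: −18x³ + 69x² + 64x − 46.
Step 4: lead(−18x³ + 69x² + 64x − 46) ÷ lead(D) = −18x³ ÷ 2x = −9x². Subtract (−9x²)·D = −18x³ + 81x². Remainder: −12x² + 64x − 46.
Step 5: lead(−12x² + 64x − 46) ÷ lead(D) = −12x² ÷ 2x = −6x. Subtract (−6x)·D = −12x² + 54x. Remainder: 10x − 46.
Step 6: lead(10x − 46) ÷ lead(D) = 10x ÷ 2x = 5. Subtract (5)·D = 10x − 45. Remainder: −1.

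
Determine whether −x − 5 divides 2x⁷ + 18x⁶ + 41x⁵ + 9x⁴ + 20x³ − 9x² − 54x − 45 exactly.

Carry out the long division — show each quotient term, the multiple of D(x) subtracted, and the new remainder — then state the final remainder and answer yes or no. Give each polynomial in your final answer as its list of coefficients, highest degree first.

R = [0], so D(x) is a factor of P(x). yes

Step 1: lead(2x⁷ + 18x⁶ + 41x⁵ + 9x⁴ + 20x³ − 9x² − 54x − 45) ÷ lead(D) = 2x⁷ ÷ −x = −2x⁶. Subtract (−2x⁶)·D = 2x⁷ + 10x⁶. Remainder: 8x⁶ + 41x⁵ + 9x⁴ + 20x³ − 9x² − 54x − 45.
Step 2: lead(8x⁶ + 41x⁵ + 9x⁴ + 20x³ − 9x² − 54x − 45) ÷ lead(D) = 8x⁶ ÷ −x = −8x⁵. Subtract (−8x⁵)·D = 8x⁶ + 40x⁵. Remainder: x⁵ + 9x⁴ + 20x³ − 9x² − 54x − 45.
Step 3: lead(x⁵ + 9x⁴ + 20x³ − 9x² − 54x − 45) ÷ lead(D) = x⁵ ÷ −x = −x⁴. Subtract (−x⁴)·D = x⁵ + 5x⁴. Remainder: 4x⁴ + 20x³ − 9x² − 54x − 45.
Step 4: lead(4x⁴ + 20x³ − 9x² − 54x − 45) ÷ lead(D) = 4x⁴ ÷ −x = −4x³. Subtract (−4x³)·D = 4x⁴ + 20x³. Remainder: −9x² − 54x − 45.
Step 5: lead(−9x² − 54x − 45) ÷ lead(D) = −9x² ÷ −x = 9x. Subtract (9x)·D = −9x² − 45x. Remainder: −9x − 45.
Step 6: lead(−9x − 45) ÷ lead(D) = −9x ÷ −x = 9. Subtract (9)·D = −9x − 45. Remainder: 0.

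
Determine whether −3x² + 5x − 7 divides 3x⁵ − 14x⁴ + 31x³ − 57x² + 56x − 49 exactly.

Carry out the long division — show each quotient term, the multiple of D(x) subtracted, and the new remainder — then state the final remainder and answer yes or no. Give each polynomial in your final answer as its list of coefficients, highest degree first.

Step 1: lead(3x⁵ − 14x⁴ + 31x³ − 57x² + 56x − 49) ÷ lead(D) = 3x⁵ ÷ −3x² = −x³. Subtract (−x³)·D = 3x⁵ − 5x⁴ + 7x³. Remainder: −9x⁴ + 24x³ − 57x² + 56x − 49.
Step 2: lead(−9x⁴ + 24x³ − 57x² + 56x − 49) ÷ lead(D) = −9x⁴ ÷ −3x² = 3x². Subtract (3x²)·D = −9x⁴ + 15x³ − 21x². Remainder: 9x³ − 36x² + 56x − 49.
Step 3: lead(9x³ − 36x² + 56x − 49) ÷ lead(D) = 9x³ ÷ −3x² = −3x. Subtract (−3x)·D = 9x³ − 15x² + 21x. Remainder: −21x² + 35x − 49.
Step 4: lead(−21x² + 35x − 49) ÷ lead(D) = −21x² ÷ −3x² = 7. Subtract (7)·D = −21x² + 35x − 49. Remainder: 0.

R = [0], so D(x) is a factor of P(x). yes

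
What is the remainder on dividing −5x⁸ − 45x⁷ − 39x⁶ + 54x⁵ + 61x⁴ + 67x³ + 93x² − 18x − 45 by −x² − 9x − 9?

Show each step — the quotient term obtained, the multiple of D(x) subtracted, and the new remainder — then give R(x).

R(x) = 9

Step 1: lead(−5x⁸ − 45x⁷ − 39x⁶ + 54x⁵ + 61x⁴ + 67x³ + 93x² − 18x − 45) ÷ lead(D) = −5x⁸ ÷ −x² = 5x⁶. Subtract (5x⁶)·D = −5x⁸ − 45x⁷ − 45x⁶. Remainder: 6x⁶ + 54x⁵ + 61x⁴ + 67x³ + 93x² − 18x − 45.
Step 2: lead(6x⁶ + 54x⁵ + 61x⁴ + 67x³ + 93x² − 18x − 45) ÷ lead(D) = 6x⁶ ÷ −x² = −6x⁴. Subtract (−6x⁴)·D = 6x⁶ + 54x⁵ + 54x⁴. Remainder: 7x⁴ + 67x³ + 93x² − 18x − 45.
Step 3: lead(7x⁴ + 67x³ + 93x² − 18x − 45) ÷ lead(D) = 7x⁴ ÷ −x² = −7x². Subtract (−7x²)·D = 7x⁴ + 63x³ + 63x². Remainder: 4x³ + 30x² − 18x − 45.
Step 4: lead(4x³ + 30x² − 18x − 45) ÷ lead(D) = 4x³ ÷ −x² = −4x. Subtract (−4x)·D = 4x³ + 36x² + 36x. Remainder: −6x² − 54x − 45.
Step 5: lead(−6x² − 54x − 45) ÷ lead(D) = −6x² ÷ −x² = 6. Subtract (6)·D = −6x² − 54x − 54. Remainder: 9.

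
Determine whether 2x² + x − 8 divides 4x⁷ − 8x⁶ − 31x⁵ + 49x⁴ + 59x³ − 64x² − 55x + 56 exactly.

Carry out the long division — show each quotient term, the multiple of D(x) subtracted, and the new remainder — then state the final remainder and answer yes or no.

Step 1: lead(4x⁷ − 8x⁶ − 31x⁵ + 49x⁴ + 59x³ − 64x² − 55x + 56) ÷ lead(D) = 4x⁷ ÷ 2x² = 2x⁵. Subtract (2x⁵)·D = 4x⁷ + 2x⁶ − 16x⁵. Remainder: −10x⁶ − 15x⁵ + 49x⁴ + 59x³ − 64x² − 55x + 56.
Step 2: lead(−10x⁶ − 15x⁵ + 49x⁴ + 59x³ − 64x² − 55x + 56) ÷ lead(D) = −10x⁶ ÷ 2x² = −5x⁴. Subtract (−5x⁴)·D = −10x⁶ − 5x⁵ + 40x⁴. Remainder: −10x⁵ + 9x⁴ + 59x³ − 64x² − 55x + 56.
Step 3: lead(−10x⁵ + 9x⁴ + 59x³ − 64x² − 55x + 56) ÷ lead(D) = −10x⁵ ÷ 2x² = −5x³. Subtract (−5x³)·D = −10x⁵ − 5x⁴ + 40x³. Remainder: 14x⁴ + 19x³ − 64x² − 55x + 56.
Step 4: lead(14x⁴ + 19x³ − 64x² − 55x + 56) ÷ lead(D) = 14x⁴ ÷ 2x² = 7x². Subtract (7x²)·D = 14x⁴ + 7x³ − 56x². Remainder: 12x³ − 8x² − 55x + 56.
Step 5: lead(12x³ − 8x² − 55x + 56) ÷ lead(D) = 12x³ ÷ 2x² = 6x. Subtract (6x)·D = 12x³ + 6x² − 48x. Remainder: −14x² − 7x + 56.
Step 6: lead(−14x² − 7x + 56) ÷ lead(D) = −14x² ÷ 2x² = −7. Subtract (−7)·D = −14x² − 7x + 56. Remainder: 0.

R(x) = 0, so D(x) is a factor of P(x). yes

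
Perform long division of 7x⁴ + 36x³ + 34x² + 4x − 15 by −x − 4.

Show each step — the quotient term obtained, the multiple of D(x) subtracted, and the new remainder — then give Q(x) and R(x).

Step 1: lead(7x⁴ + 36x³ + 34x² + 4x − 15) ÷ lead(D) = 7x⁴ ÷ −x = −7x³. Subtract (−7x³)·D = 7x⁴ + 28x³. Remainder: 8x³ + 34x² + 4x − 15.
Step 2: lead(8x³ + 34x² + 4x − 15) ÷ lead(D) = 8x³ ÷ −x = −8x². Subtract (−8x²)·D = 8x³ + 32x². Remainder: 2x² + 4x − 15.
Step 3: lead(2x² + 4x − 15) ÷ lead(D) = 2x² ÷ −x = −2x. Subtract (−2x)·D = 2x² + 8x. Remainder: −4x − 15.
Step 4: lead(−4x − 15) ÷ lead(D) = −4x ÷ −x = 4. Subtract (4)·D = −4x − 16. Remainder: 1.

Q(x) = −7x³ − 8x² − 2x + 4; R(x) = 1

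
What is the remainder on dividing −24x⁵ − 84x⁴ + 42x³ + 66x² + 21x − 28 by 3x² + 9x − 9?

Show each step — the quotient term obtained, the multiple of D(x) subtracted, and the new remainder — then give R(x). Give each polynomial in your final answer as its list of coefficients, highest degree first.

R = [3, 8]

Step 1: lead(−24x⁵ − 84x⁴ + 42x³ + 66x² + 21x − 28) ÷ lead(D) = −24x⁵ ÷ 3x² = −8x³. Subtract (−8x³)·D = −24x⁵ − 72x⁴ + 72x³. Remainder: −12x⁴ − 30x³ + 66x² + 21x − 28.
Step 2: lead(−12x⁴ − 30x³ + 66x² + 21x − 28) ÷ lead(D) = −12x⁴ ÷ 3x² = −4x². Subtract (−4x²)·D = −12x⁴ − 36x³ + 36x². Remainder: 6x³ + 30x² + 21x − 28.
Step 3: lead(6x³ + 30x² + 21x − 28) ÷ lead(D) = 6x³ ÷ 3x² = 2x. Subtract (2x)·D = 6x³ + 18x² − 18x. Remainder: 12x² + 39x − 28.
Step 4: lead(12x² + 39x − 28) ÷ lead(D) = 12x² ÷ 3x² = 4. Subtract (4)·D = 12x² + 36x − 36. Remainder: 3x + 8.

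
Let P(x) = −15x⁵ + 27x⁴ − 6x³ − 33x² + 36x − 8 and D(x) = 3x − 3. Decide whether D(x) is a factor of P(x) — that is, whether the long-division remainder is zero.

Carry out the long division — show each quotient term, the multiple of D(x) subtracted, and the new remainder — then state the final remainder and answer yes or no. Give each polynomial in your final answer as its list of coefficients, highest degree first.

R = [1], so D(x) is not a factor of P(x). no

Step 1: lead(−15x⁵ + 27x⁴ − 6x³ − 33x² + 36x − 8) ÷ lead(D) = −15x⁵ ÷ 3x = −5x⁴. Subtract (−5x⁴)·D = −15x⁵ + 15x⁴. Remainder: 12x⁴ − 6x³ − 33x² + 36x − 8.
Step 2: lead(12x⁴ − 6x³ − 33x² + 36x − 8) ÷ lead(D) = 12x⁴ ÷ 3x = 4x³. Subtract (4x³)·D = 12x⁴ − 12x³. Remainder: 6x³ − 33x² + 36x − 8.
Step 3: lead(6x³ − 33x² + 36x − 8) ÷ lead(D) = 6x³ ÷ 3x = 2x². Subtract (2x²)·D = 6x³ − 6x². Remainder: −27x² + 36x − 8.
Step 4: lead(−27x² + 36x − 8) ÷ lead(D) = −27x² ÷ 3x = −9x. Subtract (−9x)·D = −27x² + 27x. Remainder: 9x − 8.
Step 5: lead(9x − 8) ÷ lead(D) = 9x ÷ 3x = 3. Subtract (3)·D = 9x − 9. Remainder: 1.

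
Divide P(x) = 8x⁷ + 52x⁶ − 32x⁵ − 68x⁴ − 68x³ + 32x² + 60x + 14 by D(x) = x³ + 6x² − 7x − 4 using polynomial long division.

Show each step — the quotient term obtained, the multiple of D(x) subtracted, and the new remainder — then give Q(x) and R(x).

Q(x) = 8x⁴ + 4x³ − 8x − 4; R(x) = −2

Step 1: lead(8x⁷ + 52x⁶ − 32x⁵ − 68x⁴ − 68x³ + 32x² + 60x + 14) ÷ lead(D) = 8x⁷ ÷ x³ = 8x⁴. Subtract (8x⁴)·D = 8x⁷ + 48x⁶ − 56x⁵ − 32x⁴. Remainder: 4x⁶ + 24x⁵ − 36x⁴ − 68x³ + 32x² + 60x + 14.
Step 2: lead(4x⁶ + 24x⁵ − 36x⁴ − 68x³ + 32x² + 60x + 14) ÷ lead(D) = 4x⁶ ÷ x³ = 4x³. Subtract (4x³)·D = 4x⁶ + 24x⁵ − 28x⁴ − 16x³. Remainder: −8x⁴ − 52x³ + 32x² + 60x + 14.
Step 3: lead(−8x⁴ − 52x³ + 32x² + 60x + 14) ÷ lead(D) = −8x⁴ ÷ x³ = −8x. Subtract (−8x)·D = −8x⁴ − 48x³ + 56x² + 32x. Remainder: −4x³ − 24x² + 28x + 14.
Step 4: lead(−4x³ − 24x² + 28x + 14) ÷ lead(D) = −4x³ ÷ x³ = −4. Subtract (−4)·D = −4x³ − 24x² + 28x + 16. Remainder: −2.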